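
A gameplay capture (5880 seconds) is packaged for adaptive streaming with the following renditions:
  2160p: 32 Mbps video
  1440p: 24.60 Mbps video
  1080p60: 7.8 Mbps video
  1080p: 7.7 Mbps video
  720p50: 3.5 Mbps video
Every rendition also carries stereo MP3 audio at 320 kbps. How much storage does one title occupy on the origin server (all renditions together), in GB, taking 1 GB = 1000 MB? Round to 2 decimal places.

Audio: 320 kbps = 0.320 Mbps.
Sum of rendition bitrates: (32+0.320) + (24.60+0.320) + (7.8+0.320) + (7.7+0.320) + (3.5+0.320) = 77.200 Mbps.
× 5880 s = 453,936 Mb = 56,742 MB = 56.74 GB.

56.74 GB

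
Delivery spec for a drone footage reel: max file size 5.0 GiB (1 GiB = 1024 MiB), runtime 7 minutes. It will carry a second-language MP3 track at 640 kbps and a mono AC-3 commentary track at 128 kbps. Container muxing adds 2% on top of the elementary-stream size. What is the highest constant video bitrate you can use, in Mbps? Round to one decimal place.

99.5 Mbps

Budget: 5.0 GiB = 42949.7 Mb.
Stream payload after overhead: 42949.7 / 1.02 = 42107.5 Mb.
7 min = 420 s
Total bitrate budget: 42107.5 Mb / 420 s = 100.256 Mbps.
Audio total: 640 + 128 = 768 kbps = 0.768 Mbps.
Video: 100.256 − 0.768 = 99.488 Mbps.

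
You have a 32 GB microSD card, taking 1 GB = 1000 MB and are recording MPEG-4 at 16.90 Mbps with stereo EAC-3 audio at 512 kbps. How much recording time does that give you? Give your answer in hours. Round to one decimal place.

4.1 hours

Audio: 512 kbps = 0.512 Mbps.
Total bitrate: 16.90 + 0.512 = 17.412 Mbps.
Capacity: 32 GB = 256,000 Mb.
Recording time: 256,000 / 17.412 = 14,703 s ≈ 4.08 hours.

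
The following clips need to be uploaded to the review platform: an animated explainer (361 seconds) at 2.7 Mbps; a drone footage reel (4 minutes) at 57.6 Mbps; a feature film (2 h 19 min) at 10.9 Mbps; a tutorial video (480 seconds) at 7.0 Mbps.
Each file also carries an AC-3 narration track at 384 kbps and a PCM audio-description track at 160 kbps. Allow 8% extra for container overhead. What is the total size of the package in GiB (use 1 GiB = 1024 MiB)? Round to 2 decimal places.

Audio total: 384 + 160 = 544 kbps = 0.544 Mbps.
animated explainer: 3.244 Mbps × 361 s × 1.08 = 1264.8 Mb
drone footage reel: 58.144 Mbps × 240 s × 1.08 = 15070.9 Mb
feature film: 11.444 Mbps × 8340 s × 1.08 = 103078.4 Mb
tutorial video: 7.544 Mbps × 480 s × 1.08 = 3910.8 Mb
Total: 123324.9 Mb = 15415.6 MB.
= 14.36 GiB.

14.36 GiB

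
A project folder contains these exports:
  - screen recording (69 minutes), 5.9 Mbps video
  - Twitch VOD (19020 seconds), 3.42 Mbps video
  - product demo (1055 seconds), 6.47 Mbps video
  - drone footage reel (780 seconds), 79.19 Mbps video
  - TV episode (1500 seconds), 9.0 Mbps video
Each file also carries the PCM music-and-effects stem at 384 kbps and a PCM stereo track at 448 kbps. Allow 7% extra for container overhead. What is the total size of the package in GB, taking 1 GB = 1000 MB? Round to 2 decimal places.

Audio total: 384 + 448 = 832 kbps = 0.832 Mbps.
screen recording: 6.732 Mbps × 4140 s × 1.07 = 29821.4 Mb
Twitch VOD: 4.252 Mbps × 19020 s × 1.07 = 86534.2 Mb
product demo: 7.302 Mbps × 1055 s × 1.07 = 8242.9 Mb
drone footage reel: 80.022 Mbps × 780 s × 1.07 = 66786.4 Mb
TV episode: 9.832 Mbps × 1500 s × 1.07 = 15780.4 Mb
Total: 207165.2 Mb = 25895.6 MB.
= 25.90 GB.

25.90 GB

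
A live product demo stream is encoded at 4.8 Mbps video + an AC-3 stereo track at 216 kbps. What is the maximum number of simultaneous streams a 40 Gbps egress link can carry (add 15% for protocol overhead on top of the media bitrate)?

Audio: 216 kbps = 0.216 Mbps.
Per-viewer media rate: 5.016 Mbps.
On the wire with 15% overhead: 5.768 Mbps.
40 Gbps = 40,000 Mbps; 40,000 / 5.768 = 6934.33 → 6934 viewers.

6934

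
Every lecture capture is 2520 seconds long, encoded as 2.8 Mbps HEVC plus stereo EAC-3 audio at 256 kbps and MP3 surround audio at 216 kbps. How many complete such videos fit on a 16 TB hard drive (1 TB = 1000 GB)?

15523

Audio total: 256 + 216 = 472 kbps = 0.472 Mbps.
Total bitrate: 3.272 Mbps.
Per item: 3.272 Mbps × 2520 s = 8,245 Mb = 1,031 MB.
Capacity: 16 TB = 128,000,000 Mb; 15523.73 items → 15523 complete.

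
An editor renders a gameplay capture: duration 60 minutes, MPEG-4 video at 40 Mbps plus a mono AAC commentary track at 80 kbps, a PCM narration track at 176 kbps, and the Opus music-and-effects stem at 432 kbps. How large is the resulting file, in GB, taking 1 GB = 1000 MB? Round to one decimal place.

18.3 GB

60 min = 3600 s
Audio total: 80 + 176 + 432 = 688 kbps = 0.688 Mbps.
Total bitrate: 40 + 0.688 = 40.688 Mbps.
Stream data: 40.688 Mbps × 3600 s = 146476.8 Mb.
146,477 Mb ÷ 8 = 18,310 MB → 18.31 GB.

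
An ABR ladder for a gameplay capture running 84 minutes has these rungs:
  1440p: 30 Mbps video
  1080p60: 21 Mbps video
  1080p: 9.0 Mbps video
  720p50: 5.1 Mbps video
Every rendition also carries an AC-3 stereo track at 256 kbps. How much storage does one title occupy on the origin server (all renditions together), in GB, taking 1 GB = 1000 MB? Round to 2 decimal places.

41.66 GB

84 min = 5040 s
Audio: 256 kbps = 0.256 Mbps.
Sum of rendition bitrates: (30+0.256) + (21+0.256) + (9.0+0.256) + (5.1+0.256) = 66.124 Mbps.
× 5040 s = 333,265 Mb = 41,658 MB = 41.66 GB.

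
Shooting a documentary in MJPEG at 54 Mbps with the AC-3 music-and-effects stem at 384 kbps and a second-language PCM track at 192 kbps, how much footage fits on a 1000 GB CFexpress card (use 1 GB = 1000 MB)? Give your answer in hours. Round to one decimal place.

Audio total: 384 + 192 = 576 kbps = 0.576 Mbps.
Total bitrate: 54 + 0.576 = 54.576 Mbps.
Capacity: 1000 GB = 8,000,000 Mb.
Recording time: 8,000,000 / 54.576 = 146,585 s ≈ 40.7 hours.

40.7 hours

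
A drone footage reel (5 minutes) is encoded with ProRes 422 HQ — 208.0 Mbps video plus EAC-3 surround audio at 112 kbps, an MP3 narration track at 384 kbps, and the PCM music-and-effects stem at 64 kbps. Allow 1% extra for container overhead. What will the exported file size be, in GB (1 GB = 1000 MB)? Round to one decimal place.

7.9 GB

5 min = 300 s
Audio total: 112 + 384 + 64 = 560 kbps = 0.560 Mbps.
Total bitrate: 208.0 + 0.560 = 208.560 Mbps.
Stream data: 208.560 Mbps × 300 s = 62568.0 Mb.
With 1% container overhead: ×1.01.
63,194 Mb ÷ 8 = 7,899 MB → 7.899 GB.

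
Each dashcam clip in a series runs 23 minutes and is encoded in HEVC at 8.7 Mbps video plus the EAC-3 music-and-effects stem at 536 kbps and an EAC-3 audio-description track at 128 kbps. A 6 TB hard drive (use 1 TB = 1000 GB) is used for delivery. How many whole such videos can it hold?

23 min = 1380 s
Audio total: 536 + 128 = 664 kbps = 0.664 Mbps.
Total bitrate: 9.364 Mbps.
Per item: 9.364 Mbps × 1380 s = 12,922 Mb = 1,615 MB.
Capacity: 6 TB = 48,000,000 Mb; 3714.50 items → 3714 complete.

3714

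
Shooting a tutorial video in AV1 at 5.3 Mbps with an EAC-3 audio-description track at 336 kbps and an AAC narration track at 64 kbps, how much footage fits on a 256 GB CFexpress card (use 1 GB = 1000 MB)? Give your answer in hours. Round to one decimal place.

99.8 hours

Audio total: 336 + 64 = 400 kbps = 0.400 Mbps.
Total bitrate: 5.3 + 0.400 = 5.700 Mbps.
Capacity: 256 GB = 2,048,000 Mb.
Recording time: 2,048,000 / 5.700 = 359,298 s ≈ 99.8 hours.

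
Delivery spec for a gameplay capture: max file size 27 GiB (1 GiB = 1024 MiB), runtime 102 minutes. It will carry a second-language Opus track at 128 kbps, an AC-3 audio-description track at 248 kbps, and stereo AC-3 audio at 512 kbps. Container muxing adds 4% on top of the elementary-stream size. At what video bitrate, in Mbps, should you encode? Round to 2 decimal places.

Budget: 27 GiB = 231928.2 Mb.
Stream payload after overhead: 231928.2 / 1.04 = 223007.9 Mb.
102 min = 6120 s
Total bitrate budget: 223007.9 Mb / 6120 s = 36.439 Mbps.
Audio total: 128 + 248 + 512 = 888 kbps = 0.888 Mbps.
Video: 36.439 − 0.888 = 35.551 Mbps.

35.55 Mbps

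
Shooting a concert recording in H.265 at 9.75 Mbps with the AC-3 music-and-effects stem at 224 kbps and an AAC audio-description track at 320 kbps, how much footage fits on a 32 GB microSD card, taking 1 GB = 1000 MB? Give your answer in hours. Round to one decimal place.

Audio total: 224 + 320 = 544 kbps = 0.544 Mbps.
Total bitrate: 9.75 + 0.544 = 10.294 Mbps.
Capacity: 32 GB = 256,000 Mb.
Recording time: 256,000 / 10.294 = 24,869 s ≈ 6.91 hours.

6.9 hours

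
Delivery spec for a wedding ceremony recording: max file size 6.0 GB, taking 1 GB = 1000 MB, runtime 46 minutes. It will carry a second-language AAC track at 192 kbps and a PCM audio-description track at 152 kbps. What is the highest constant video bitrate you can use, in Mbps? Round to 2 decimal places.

Budget: 6.0 GB = 48000.0 Mb.
46 min = 2760 s
Total bitrate budget: 48000.0 Mb / 2760 s = 17.391 Mbps.
Audio total: 192 + 152 = 344 kbps = 0.344 Mbps.
Video: 17.391 − 0.344 = 17.047 Mbps.

17.05 Mbps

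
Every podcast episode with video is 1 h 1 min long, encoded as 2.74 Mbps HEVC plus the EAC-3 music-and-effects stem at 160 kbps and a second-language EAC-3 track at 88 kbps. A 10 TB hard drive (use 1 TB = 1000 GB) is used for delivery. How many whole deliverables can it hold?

7315

1 h 1 min = 61 min = 3660 s
Audio total: 160 + 88 = 248 kbps = 0.248 Mbps.
Total bitrate: 2.988 Mbps.
Per item: 2.988 Mbps × 3660 s = 10,936 Mb = 1,367 MB.
Capacity: 10 TB = 80,000,000 Mb; 7315.24 items → 7315 complete.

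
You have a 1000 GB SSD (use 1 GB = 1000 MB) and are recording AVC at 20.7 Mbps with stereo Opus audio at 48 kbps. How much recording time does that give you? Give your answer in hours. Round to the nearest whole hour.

Audio: 48 kbps = 0.048 Mbps.
Total bitrate: 20.7 + 0.048 = 20.748 Mbps.
Capacity: 1000 GB = 8,000,000 Mb.
Recording time: 8,000,000 / 20.748 = 385,579 s ≈ 107 hours.

107 hours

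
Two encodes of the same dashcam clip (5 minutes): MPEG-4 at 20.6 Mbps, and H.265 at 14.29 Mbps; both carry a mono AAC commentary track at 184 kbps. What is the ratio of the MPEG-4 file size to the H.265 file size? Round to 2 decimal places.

1.44

5 min = 300 s
Audio: 184 kbps = 0.184 Mbps.
MPEG-4: 20.784 Mbps × 300 s = 6235.2 Mb = 0.726 GiB.
H.265: 14.474 Mbps × 300 s = 4342.2 Mb = 0.505 GiB.
Ratio: 0.726 / 0.505 = 1.436.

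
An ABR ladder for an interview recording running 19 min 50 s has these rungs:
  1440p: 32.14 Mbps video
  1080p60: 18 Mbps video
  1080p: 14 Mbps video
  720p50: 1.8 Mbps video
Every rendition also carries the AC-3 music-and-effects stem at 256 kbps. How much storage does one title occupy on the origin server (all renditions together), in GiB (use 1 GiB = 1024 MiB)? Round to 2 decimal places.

19 min 50 s = 1190 s
Audio: 256 kbps = 0.256 Mbps.
Sum of rendition bitrates: (32.14+0.256) + (18+0.256) + (14+0.256) + (1.8+0.256) = 66.964 Mbps.
× 1190 s = 79,687 Mb = 9,961 MB = 9.277 GiB.

9.28 GiB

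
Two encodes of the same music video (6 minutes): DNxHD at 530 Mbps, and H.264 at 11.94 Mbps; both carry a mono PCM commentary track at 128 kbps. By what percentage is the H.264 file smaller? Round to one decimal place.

97.7%

6 min = 360 s
Audio: 128 kbps = 0.128 Mbps.
DNxHD: 530.128 Mbps × 360 s = 190846.1 Mb = 22.217 GiB.
H.264: 12.068 Mbps × 360 s = 4344.5 Mb = 0.506 GiB.
Reduction: (1 − 0.506/22.217) × 100 = 97.72%.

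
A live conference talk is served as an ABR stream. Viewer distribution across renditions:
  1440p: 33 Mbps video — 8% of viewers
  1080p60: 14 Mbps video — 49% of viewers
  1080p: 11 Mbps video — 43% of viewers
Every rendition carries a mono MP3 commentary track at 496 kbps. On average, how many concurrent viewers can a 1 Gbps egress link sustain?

67

Audio: 496 kbps = 0.496 Mbps.
Average per-viewer bitrate: 0.08×33.496 + 0.49×14.496 + 0.43×11.496 = 14.726 Mbps.
1 Gbps = 1,000 Mbps; 1,000 / 14.726 = 67.91 → 67.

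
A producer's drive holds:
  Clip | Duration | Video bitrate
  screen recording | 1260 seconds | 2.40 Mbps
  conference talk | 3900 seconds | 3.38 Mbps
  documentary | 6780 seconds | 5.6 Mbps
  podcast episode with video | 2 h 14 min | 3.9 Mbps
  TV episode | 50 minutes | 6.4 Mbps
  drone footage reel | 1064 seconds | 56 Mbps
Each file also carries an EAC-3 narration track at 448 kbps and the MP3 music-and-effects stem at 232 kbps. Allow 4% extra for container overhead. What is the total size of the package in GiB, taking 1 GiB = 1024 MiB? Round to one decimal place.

21.9 GiB

Audio total: 448 + 232 = 680 kbps = 0.680 Mbps.
screen recording: 3.080 Mbps × 1260 s × 1.04 = 4036.0 Mb
conference talk: 4.060 Mbps × 3900 s × 1.04 = 16467.4 Mb
documentary: 6.280 Mbps × 6780 s × 1.04 = 44281.5 Mb
podcast episode with video: 4.580 Mbps × 8040 s × 1.04 = 38296.1 Mb
TV episode: 7.080 Mbps × 3000 s × 1.04 = 22089.6 Mb
drone footage reel: 56.680 Mbps × 1064 s × 1.04 = 62719.8 Mb
Total: 187890.5 Mb = 23486.3 MB.
= 21.87 GiB.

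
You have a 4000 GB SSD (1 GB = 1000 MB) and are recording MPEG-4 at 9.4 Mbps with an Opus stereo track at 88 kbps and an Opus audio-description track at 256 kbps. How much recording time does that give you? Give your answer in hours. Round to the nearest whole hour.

912 hours

Audio total: 88 + 256 = 344 kbps = 0.344 Mbps.
Total bitrate: 9.4 + 0.344 = 9.744 Mbps.
Capacity: 4000 GB = 32,000,000 Mb.
Recording time: 32,000,000 / 9.744 = 3,284,072 s ≈ 912 hours.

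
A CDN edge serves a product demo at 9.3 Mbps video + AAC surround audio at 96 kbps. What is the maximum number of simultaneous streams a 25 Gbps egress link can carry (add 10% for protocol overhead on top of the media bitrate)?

2418

Audio: 96 kbps = 0.096 Mbps.
Per-viewer media rate: 9.396 Mbps.
On the wire with 10% overhead: 10.336 Mbps.
25 Gbps = 25,000 Mbps; 25,000 / 10.336 = 2418.82 → 2418 viewers.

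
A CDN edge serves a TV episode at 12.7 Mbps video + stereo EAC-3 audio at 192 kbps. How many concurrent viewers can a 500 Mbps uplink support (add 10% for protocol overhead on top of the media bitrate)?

35

Audio: 192 kbps = 0.192 Mbps.
Per-viewer media rate: 12.892 Mbps.
On the wire with 10% overhead: 14.181 Mbps.
500 Mbps = 500.0 Mbps; 500.0 / 14.181 = 35.26 → 35 viewers.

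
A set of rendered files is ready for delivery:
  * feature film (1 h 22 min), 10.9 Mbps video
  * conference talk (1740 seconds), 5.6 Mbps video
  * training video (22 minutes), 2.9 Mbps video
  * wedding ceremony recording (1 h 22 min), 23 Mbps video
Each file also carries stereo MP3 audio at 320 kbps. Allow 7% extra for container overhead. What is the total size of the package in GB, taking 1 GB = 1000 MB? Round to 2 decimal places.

Audio: 320 kbps = 0.320 Mbps.
feature film: 11.220 Mbps × 4920 s × 1.07 = 59066.6 Mb
conference talk: 5.920 Mbps × 1740 s × 1.07 = 11021.9 Mb
training video: 3.220 Mbps × 1320 s × 1.07 = 4547.9 Mb
wedding ceremony recording: 23.320 Mbps × 4920 s × 1.07 = 122765.8 Mb
Total: 197402.2 Mb = 24675.3 MB.
= 24.68 GB.

24.68 GB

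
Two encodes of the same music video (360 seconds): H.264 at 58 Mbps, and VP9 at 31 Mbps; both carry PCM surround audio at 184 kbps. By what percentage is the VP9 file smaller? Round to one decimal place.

Audio: 184 kbps = 0.184 Mbps.
H.264: 58.184 Mbps × 360 s = 20946.2 Mb = 2.438 GiB.
VP9: 31.184 Mbps × 360 s = 11226.2 Mb = 1.307 GiB.
Reduction: (1 − 1.307/2.438) × 100 = 46.40%.

46.4%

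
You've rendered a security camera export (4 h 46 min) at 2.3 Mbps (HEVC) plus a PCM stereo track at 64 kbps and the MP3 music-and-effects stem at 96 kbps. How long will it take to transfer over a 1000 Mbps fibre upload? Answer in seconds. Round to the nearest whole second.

4 h 46 min = 286 min = 17160 s
Audio total: 64 + 96 = 160 kbps = 0.160 Mbps.
Total bitrate: 2.460 Mbps.
File: 2.460 Mbps × 17160 s = 42213.6 Mb.
At 1000 Mbps: 42213.6 / 1000 = 42.2 s ≈ 42.2 seconds.

42 seconds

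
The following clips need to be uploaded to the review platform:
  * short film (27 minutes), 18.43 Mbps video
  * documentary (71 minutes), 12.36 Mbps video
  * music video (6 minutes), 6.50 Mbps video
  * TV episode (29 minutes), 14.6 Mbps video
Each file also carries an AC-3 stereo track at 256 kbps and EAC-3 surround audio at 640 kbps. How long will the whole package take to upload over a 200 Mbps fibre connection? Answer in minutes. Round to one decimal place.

Audio total: 256 + 640 = 896 kbps = 0.896 Mbps.
short film: 19.326 Mbps × 1620 s = 31308.1 Mb
documentary: 13.256 Mbps × 4260 s = 56470.6 Mb
music video: 7.396 Mbps × 360 s = 2662.6 Mb
TV episode: 15.496 Mbps × 1740 s = 26963.0 Mb
Total: 117404.3 Mb = 14675.5 MB.
At 200 Mbps: 117404.3 / 200 = 587 s ≈ 9.78 minutes.

9.8 minutes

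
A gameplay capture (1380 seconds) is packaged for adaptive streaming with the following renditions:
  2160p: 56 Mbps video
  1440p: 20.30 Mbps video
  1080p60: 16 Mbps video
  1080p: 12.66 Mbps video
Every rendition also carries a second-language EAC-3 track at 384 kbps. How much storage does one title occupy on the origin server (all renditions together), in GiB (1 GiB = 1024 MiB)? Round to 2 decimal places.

17.11 GiB

Audio: 384 kbps = 0.384 Mbps.
Sum of rendition bitrates: (56+0.384) + (20.30+0.384) + (16+0.384) + (12.66+0.384) = 106.496 Mbps.
× 1380 s = 146,964 Mb = 18,371 MB = 17.11 GiB.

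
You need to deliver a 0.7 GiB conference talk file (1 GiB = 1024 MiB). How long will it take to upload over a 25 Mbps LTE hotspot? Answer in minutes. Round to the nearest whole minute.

File: 0.7 GiB = 6013.0 Mb.
At 25 Mbps: 6013.0 / 25 = 240.5 s ≈ 4.01 minutes.

4 minutes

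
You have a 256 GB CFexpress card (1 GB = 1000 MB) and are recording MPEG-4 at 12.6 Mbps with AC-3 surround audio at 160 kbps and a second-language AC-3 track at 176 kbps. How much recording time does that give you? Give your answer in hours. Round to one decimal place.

44.0 hours

Audio total: 160 + 176 = 336 kbps = 0.336 Mbps.
Total bitrate: 12.6 + 0.336 = 12.936 Mbps.
Capacity: 256 GB = 2,048,000 Mb.
Recording time: 2,048,000 / 12.936 = 158,318 s ≈ 44.0 hours.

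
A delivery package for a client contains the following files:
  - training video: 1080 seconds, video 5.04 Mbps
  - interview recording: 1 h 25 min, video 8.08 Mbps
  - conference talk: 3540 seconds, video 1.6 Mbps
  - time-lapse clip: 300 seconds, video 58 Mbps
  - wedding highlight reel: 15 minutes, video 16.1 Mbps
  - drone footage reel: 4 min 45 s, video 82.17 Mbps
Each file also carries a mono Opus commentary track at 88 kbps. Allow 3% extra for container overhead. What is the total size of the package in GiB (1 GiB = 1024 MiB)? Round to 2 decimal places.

13.02 GiB

Audio: 88 kbps = 0.088 Mbps.
training video: 5.128 Mbps × 1080 s × 1.03 = 5704.4 Mb
interview recording: 8.168 Mbps × 5100 s × 1.03 = 42906.5 Mb
conference talk: 1.688 Mbps × 3540 s × 1.03 = 6154.8 Mb
time-lapse clip: 58.088 Mbps × 300 s × 1.03 = 17949.2 Mb
wedding highlight reel: 16.188 Mbps × 900 s × 1.03 = 15006.3 Mb
drone footage reel: 82.258 Mbps × 285 s × 1.03 = 24146.8 Mb
Total: 111868.0 Mb = 13983.5 MB.
= 13.02 GiB.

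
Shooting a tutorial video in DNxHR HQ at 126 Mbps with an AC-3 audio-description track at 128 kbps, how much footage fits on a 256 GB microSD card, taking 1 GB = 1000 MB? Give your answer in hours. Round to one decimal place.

Audio: 128 kbps = 0.128 Mbps.
Total bitrate: 126 + 0.128 = 126.128 Mbps.
Capacity: 256 GB = 2,048,000 Mb.
Recording time: 2,048,000 / 126.128 = 16,237 s ≈ 4.51 hours.

4.5 hours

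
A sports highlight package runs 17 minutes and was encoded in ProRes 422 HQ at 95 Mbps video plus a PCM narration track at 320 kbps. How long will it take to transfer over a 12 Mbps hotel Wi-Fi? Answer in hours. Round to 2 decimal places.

17 min = 1020 s
Audio: 320 kbps = 0.320 Mbps.
Total bitrate: 95.320 Mbps.
File: 95.320 Mbps × 1020 s = 97226.4 Mb.
At 12 Mbps: 97226.4 / 12 = 8102.2 s ≈ 2.25 hours.

2.25 hours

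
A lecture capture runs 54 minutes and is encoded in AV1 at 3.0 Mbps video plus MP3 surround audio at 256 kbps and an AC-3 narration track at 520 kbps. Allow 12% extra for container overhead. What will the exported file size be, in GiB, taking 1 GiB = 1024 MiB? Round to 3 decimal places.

1.595 GiB

54 min = 3240 s
Audio total: 256 + 520 = 776 kbps = 0.776 Mbps.
Total bitrate: 3.0 + 0.776 = 3.776 Mbps.
Stream data: 3.776 Mbps × 3240 s = 12234.2 Mb.
With 12% container overhead: ×1.12.
13,702 Mb = 1,712,793,600 bytes ÷ 1,073,741,824 = 1.595 GiB.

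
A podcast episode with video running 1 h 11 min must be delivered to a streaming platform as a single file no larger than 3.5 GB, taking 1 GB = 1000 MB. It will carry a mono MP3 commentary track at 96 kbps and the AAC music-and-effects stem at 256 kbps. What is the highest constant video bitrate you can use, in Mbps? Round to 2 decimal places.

6.22 Mbps

Budget: 3.5 GB = 28000.0 Mb.
1 h 11 min = 71 min = 4260 s
Total bitrate budget: 28000.0 Mb / 4260 s = 6.573 Mbps.
Audio total: 96 + 256 = 352 kbps = 0.352 Mbps.
Video: 6.573 − 0.352 = 6.221 Mbps.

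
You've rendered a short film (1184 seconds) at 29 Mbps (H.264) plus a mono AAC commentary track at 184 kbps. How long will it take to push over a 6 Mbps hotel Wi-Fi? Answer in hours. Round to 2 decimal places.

1.60 hours

Audio: 184 kbps = 0.184 Mbps.
Total bitrate: 29.184 Mbps.
File: 29.184 Mbps × 1184 s = 34553.9 Mb.
At 6 Mbps: 34553.9 / 6 = 5759.0 s ≈ 1.6 hours.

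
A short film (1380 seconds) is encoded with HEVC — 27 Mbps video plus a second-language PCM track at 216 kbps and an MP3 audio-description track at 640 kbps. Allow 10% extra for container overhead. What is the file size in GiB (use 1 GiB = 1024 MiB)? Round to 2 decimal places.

4.92 GiB

Audio total: 216 + 640 = 856 kbps = 0.856 Mbps.
Total bitrate: 27 + 0.856 = 27.856 Mbps.
Stream data: 27.856 Mbps × 1380 s = 38441.3 Mb.
With 10% container overhead: ×1.10.
42,285 Mb = 5,285,676,000 bytes ÷ 1,073,741,824 = 4.923 GiB.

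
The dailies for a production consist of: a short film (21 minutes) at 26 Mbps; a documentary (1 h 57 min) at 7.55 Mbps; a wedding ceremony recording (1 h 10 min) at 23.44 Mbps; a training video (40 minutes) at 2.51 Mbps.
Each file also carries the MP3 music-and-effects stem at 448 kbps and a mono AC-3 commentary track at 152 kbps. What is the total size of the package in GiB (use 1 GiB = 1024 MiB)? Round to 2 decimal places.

Audio total: 448 + 152 = 600 kbps = 0.600 Mbps.
short film: 26.600 Mbps × 1260 s = 33516.0 Mb
documentary: 8.150 Mbps × 7020 s = 57213.0 Mb
wedding ceremony recording: 24.040 Mbps × 4200 s = 100968.0 Mb
training video: 3.110 Mbps × 2400 s = 7464.0 Mb
Total: 199161.0 Mb = 24895.1 MB.
= 23.19 GiB.

23.19 GiB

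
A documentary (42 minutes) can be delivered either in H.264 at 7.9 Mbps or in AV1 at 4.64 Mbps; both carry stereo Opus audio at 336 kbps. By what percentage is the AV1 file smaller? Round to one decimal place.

39.6%

42 min = 2520 s
Audio: 336 kbps = 0.336 Mbps.
H.264: 8.236 Mbps × 2520 s = 20754.7 Mb = 2.594 GB.
AV1: 4.976 Mbps × 2520 s = 12539.5 Mb = 1.567 GB.
Reduction: (1 − 1.567/2.594) × 100 = 39.58%.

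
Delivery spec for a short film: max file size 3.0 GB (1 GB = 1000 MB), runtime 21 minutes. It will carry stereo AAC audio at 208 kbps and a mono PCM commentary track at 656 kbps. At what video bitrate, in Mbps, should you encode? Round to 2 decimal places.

18.18 Mbps

Budget: 3.0 GB = 24000.0 Mb.
21 min = 1260 s
Total bitrate budget: 24000.0 Mb / 1260 s = 19.048 Mbps.
Audio total: 208 + 656 = 864 kbps = 0.864 Mbps.
Video: 19.048 − 0.864 = 18.184 Mbps.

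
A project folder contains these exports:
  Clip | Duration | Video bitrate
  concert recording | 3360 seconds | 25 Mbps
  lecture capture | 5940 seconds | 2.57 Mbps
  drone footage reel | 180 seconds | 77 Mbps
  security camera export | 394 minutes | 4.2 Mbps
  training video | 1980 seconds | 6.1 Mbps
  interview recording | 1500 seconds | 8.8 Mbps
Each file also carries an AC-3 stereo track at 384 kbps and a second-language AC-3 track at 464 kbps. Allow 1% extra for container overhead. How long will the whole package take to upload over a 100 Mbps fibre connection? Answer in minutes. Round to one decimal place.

45.2 minutes

Audio total: 384 + 464 = 848 kbps = 0.848 Mbps.
concert recording: 25.848 Mbps × 3360 s × 1.01 = 87717.8 Mb
lecture capture: 3.418 Mbps × 5940 s × 1.01 = 20505.9 Mb
drone footage reel: 77.848 Mbps × 180 s × 1.01 = 14152.8 Mb
security camera export: 5.048 Mbps × 23640 s × 1.01 = 120528.1 Mb
training video: 6.948 Mbps × 1980 s × 1.01 = 13894.6 Mb
interview recording: 9.648 Mbps × 1500 s × 1.01 = 14616.7 Mb
Total: 271415.9 Mb = 33927.0 MB.
At 100 Mbps: 271415.9 / 100 = 2714 s ≈ 45.2 minutes.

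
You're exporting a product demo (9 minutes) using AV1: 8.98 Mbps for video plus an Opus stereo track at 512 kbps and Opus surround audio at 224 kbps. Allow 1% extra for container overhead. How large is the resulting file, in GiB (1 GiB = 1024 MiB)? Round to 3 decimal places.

9 min = 540 s
Audio total: 512 + 224 = 736 kbps = 0.736 Mbps.
Total bitrate: 8.98 + 0.736 = 9.716 Mbps.
Stream data: 9.716 Mbps × 540 s = 5246.6 Mb.
With 1% container overhead: ×1.01.
5,299 Mb = 662,388,300 bytes ÷ 1,073,741,824 = 0.6169 GiB.

0.617 GiB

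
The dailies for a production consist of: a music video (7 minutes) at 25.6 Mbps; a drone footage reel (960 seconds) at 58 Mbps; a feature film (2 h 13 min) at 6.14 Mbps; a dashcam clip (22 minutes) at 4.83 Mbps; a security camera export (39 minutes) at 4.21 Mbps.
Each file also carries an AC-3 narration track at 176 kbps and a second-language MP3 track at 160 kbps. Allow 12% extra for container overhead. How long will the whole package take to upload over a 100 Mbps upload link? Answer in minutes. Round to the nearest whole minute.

25 minutes

Audio total: 176 + 160 = 336 kbps = 0.336 Mbps.
music video: 25.936 Mbps × 420 s × 1.12 = 12200.3 Mb
drone footage reel: 58.336 Mbps × 960 s × 1.12 = 62722.9 Mb
feature film: 6.476 Mbps × 7980 s × 1.12 = 57879.9 Mb
dashcam clip: 5.166 Mbps × 1320 s × 1.12 = 7637.4 Mb
security camera export: 4.546 Mbps × 2340 s × 1.12 = 11914.2 Mb
Total: 152354.6 Mb = 19044.3 MB.
At 100 Mbps: 152354.6 / 100 = 1524 s ≈ 25.4 minutes.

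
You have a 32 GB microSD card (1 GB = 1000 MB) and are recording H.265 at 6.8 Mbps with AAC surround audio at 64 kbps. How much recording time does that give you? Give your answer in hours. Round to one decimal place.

10.4 hours

Audio: 64 kbps = 0.064 Mbps.
Total bitrate: 6.8 + 0.064 = 6.864 Mbps.
Capacity: 32 GB = 256,000 Mb.
Recording time: 256,000 / 6.864 = 37,296 s ≈ 10.4 hours.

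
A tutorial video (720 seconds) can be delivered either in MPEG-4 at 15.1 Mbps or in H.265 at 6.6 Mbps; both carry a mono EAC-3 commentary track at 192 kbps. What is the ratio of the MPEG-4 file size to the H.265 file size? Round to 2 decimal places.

2.25

Audio: 192 kbps = 0.192 Mbps.
MPEG-4: 15.292 Mbps × 720 s = 11010.2 Mb = 1.282 GiB.
H.265: 6.792 Mbps × 720 s = 4890.2 Mb = 0.569 GiB.
Ratio: 1.282 / 0.569 = 2.251.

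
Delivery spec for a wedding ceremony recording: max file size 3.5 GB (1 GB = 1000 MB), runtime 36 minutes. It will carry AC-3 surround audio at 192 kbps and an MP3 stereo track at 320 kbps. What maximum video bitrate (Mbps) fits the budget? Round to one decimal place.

Budget: 3.5 GB = 28000.0 Mb.
36 min = 2160 s
Total bitrate budget: 28000.0 Mb / 2160 s = 12.963 Mbps.
Audio total: 192 + 320 = 512 kbps = 0.512 Mbps.
Video: 12.963 − 0.512 = 12.451 Mbps.

12.5 Mbps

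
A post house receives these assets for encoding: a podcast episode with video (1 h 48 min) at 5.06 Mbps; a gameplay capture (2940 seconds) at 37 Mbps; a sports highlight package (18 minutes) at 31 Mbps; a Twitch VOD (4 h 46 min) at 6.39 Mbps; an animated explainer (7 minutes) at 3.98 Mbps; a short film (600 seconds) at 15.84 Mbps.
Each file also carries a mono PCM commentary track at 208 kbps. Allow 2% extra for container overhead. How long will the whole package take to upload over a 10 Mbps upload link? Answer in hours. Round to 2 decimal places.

8.55 hours

Audio: 208 kbps = 0.208 Mbps.
podcast episode with video: 5.268 Mbps × 6480 s × 1.02 = 34819.4 Mb
gameplay capture: 37.208 Mbps × 2940 s × 1.02 = 111579.4 Mb
sports highlight package: 31.208 Mbps × 1080 s × 1.02 = 34378.7 Mb
Twitch VOD: 6.598 Mbps × 17160 s × 1.02 = 115486.1 Mb
animated explainer: 4.188 Mbps × 420 s × 1.02 = 1794.1 Mb
short film: 16.048 Mbps × 600 s × 1.02 = 9821.4 Mb
Total: 307879.1 Mb = 38484.9 MB.
At 10 Mbps: 307879.1 / 10 = 30788 s ≈ 8.55 hours.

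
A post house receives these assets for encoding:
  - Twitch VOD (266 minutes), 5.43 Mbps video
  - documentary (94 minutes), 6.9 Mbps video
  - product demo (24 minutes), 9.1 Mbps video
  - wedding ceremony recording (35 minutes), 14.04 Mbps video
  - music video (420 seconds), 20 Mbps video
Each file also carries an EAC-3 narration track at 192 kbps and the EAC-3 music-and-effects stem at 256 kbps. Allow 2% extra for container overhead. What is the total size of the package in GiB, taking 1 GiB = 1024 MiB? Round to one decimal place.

22.3 GiB

Audio total: 192 + 256 = 448 kbps = 0.448 Mbps.
Twitch VOD: 5.878 Mbps × 15960 s × 1.02 = 95689.1 Mb
documentary: 7.348 Mbps × 5640 s × 1.02 = 42271.6 Mb
product demo: 9.548 Mbps × 1440 s × 1.02 = 14024.1 Mb
wedding ceremony recording: 14.488 Mbps × 2100 s × 1.02 = 31033.3 Mb
music video: 20.448 Mbps × 420 s × 1.02 = 8759.9 Mb
Total: 191778.0 Mb = 23972.3 MB.
= 22.33 GiB.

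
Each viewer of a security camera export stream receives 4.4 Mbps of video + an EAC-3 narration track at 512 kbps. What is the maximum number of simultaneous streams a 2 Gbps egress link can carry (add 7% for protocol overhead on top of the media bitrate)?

380

Audio: 512 kbps = 0.512 Mbps.
Per-viewer media rate: 4.912 Mbps.
On the wire with 7% overhead: 5.256 Mbps.
2 Gbps = 2,000 Mbps; 2,000 / 5.256 = 380.53 → 380 viewers.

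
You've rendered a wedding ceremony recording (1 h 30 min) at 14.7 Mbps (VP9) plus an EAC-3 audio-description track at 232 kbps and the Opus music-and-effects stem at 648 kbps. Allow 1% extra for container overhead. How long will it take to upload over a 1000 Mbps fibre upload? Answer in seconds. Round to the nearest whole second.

85 seconds

1 h 30 min = 90 min = 5400 s
Audio total: 232 + 648 = 880 kbps = 0.880 Mbps.
Total bitrate: 15.580 Mbps.
File: 15.580 Mbps × 5400 s = 84132.0 Mb.
With 1% container overhead: ×1.01. → 84973.3 Mb.
At 1000 Mbps: 84973.3 / 1000 = 85.0 s ≈ 85 seconds.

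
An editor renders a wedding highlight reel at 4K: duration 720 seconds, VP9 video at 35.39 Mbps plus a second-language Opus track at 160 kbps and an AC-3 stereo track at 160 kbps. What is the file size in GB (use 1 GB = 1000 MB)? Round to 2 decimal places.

3.21 GB

Audio total: 160 + 160 = 320 kbps = 0.320 Mbps.
Total bitrate: 35.39 + 0.320 = 35.710 Mbps.
Stream data: 35.710 Mbps × 720 s = 25711.2 Mb.
25,711 Mb ÷ 8 = 3,214 MB → 3.214 GB.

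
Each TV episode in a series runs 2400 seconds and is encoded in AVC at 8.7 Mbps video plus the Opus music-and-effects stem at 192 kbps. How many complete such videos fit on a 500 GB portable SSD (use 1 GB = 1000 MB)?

187

Audio: 192 kbps = 0.192 Mbps.
Total bitrate: 8.892 Mbps.
Per item: 8.892 Mbps × 2400 s = 21,341 Mb = 2,668 MB.
Capacity: 500 GB = 4,000,000 Mb; 187.43 items → 187 complete.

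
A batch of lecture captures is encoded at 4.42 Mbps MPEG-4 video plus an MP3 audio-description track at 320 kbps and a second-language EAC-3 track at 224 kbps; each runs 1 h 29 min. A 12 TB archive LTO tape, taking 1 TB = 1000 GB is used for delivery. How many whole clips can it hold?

1 h 29 min = 89 min = 5340 s
Audio total: 320 + 224 = 544 kbps = 0.544 Mbps.
Total bitrate: 4.964 Mbps.
Per item: 4.964 Mbps × 5340 s = 26,508 Mb = 3,313 MB.
Capacity: 12 TB = 96,000,000 Mb; 3621.58 items → 3621 complete.

3621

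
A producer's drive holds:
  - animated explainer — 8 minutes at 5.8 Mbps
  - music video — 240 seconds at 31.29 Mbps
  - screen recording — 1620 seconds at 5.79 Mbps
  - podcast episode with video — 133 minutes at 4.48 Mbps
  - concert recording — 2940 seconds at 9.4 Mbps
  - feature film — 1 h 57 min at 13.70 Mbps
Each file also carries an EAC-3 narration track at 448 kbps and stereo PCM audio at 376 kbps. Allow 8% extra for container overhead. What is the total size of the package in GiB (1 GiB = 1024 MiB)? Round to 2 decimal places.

24.64 GiB

Audio total: 448 + 376 = 824 kbps = 0.824 Mbps.
animated explainer: 6.624 Mbps × 480 s × 1.08 = 3433.9 Mb
music video: 32.114 Mbps × 240 s × 1.08 = 8323.9 Mb
screen recording: 6.614 Mbps × 1620 s × 1.08 = 11571.9 Mb
podcast episode with video: 5.304 Mbps × 7980 s × 1.08 = 45712.0 Mb
concert recording: 10.224 Mbps × 2940 s × 1.08 = 32463.2 Mb
feature film: 14.524 Mbps × 7020 s × 1.08 = 110115.2 Mb
Total: 211620.1 Mb = 26452.5 MB.
= 24.64 GiB.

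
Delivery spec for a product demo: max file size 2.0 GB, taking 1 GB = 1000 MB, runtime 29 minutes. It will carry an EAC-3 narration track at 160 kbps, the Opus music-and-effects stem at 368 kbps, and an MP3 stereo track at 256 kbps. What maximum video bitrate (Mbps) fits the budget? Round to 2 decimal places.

Budget: 2.0 GB = 16000.0 Mb.
29 min = 1740 s
Total bitrate budget: 16000.0 Mb / 1740 s = 9.195 Mbps.
Audio total: 160 + 368 + 256 = 784 kbps = 0.784 Mbps.
Video: 9.195 − 0.784 = 8.411 Mbps.

8.41 Mbps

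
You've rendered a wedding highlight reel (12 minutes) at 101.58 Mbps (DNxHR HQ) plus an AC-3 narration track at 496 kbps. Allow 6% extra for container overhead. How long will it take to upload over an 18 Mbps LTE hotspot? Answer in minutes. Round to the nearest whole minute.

72 minutes

12 min = 720 s
Audio: 496 kbps = 0.496 Mbps.
Total bitrate: 102.076 Mbps.
File: 102.076 Mbps × 720 s = 73494.7 Mb.
With 6% container overhead: ×1.06. → 77904.4 Mb.
At 18 Mbps: 77904.4 / 18 = 4328.0 s ≈ 72.1 minutes.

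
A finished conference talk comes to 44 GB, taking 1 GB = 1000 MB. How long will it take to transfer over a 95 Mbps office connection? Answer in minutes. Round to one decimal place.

61.8 minutes

File: 44 GB = 352000.0 Mb.
At 95 Mbps: 352000.0 / 95 = 3705.3 s ≈ 61.8 minutes.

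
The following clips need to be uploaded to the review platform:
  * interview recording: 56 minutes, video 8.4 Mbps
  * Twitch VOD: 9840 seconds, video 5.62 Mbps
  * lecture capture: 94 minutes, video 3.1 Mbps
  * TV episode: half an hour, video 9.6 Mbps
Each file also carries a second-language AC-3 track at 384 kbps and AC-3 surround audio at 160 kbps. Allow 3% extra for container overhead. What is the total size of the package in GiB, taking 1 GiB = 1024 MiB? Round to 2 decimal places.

Audio total: 384 + 160 = 544 kbps = 0.544 Mbps.
interview recording: 8.944 Mbps × 3360 s × 1.03 = 30953.4 Mb
Twitch VOD: 6.164 Mbps × 9840 s × 1.03 = 62473.4 Mb
lecture capture: 3.644 Mbps × 5640 s × 1.03 = 21168.7 Mb
TV episode: 10.144 Mbps × 1800 s × 1.03 = 18807.0 Mb
Total: 133402.5 Mb = 16675.3 MB.
= 15.53 GiB.

15.53 GiB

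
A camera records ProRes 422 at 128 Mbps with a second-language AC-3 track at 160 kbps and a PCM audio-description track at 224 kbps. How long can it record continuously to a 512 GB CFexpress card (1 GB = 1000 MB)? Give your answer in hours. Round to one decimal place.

8.9 hours

Audio total: 160 + 224 = 384 kbps = 0.384 Mbps.
Total bitrate: 128 + 0.384 = 128.384 Mbps.
Capacity: 512 GB = 4,096,000 Mb.
Recording time: 4,096,000 / 128.384 = 31,904 s ≈ 8.86 hours.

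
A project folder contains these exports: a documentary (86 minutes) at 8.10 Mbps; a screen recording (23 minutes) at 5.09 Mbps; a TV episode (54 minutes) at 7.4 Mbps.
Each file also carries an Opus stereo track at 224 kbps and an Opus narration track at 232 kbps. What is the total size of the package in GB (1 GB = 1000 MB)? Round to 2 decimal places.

9.66 GB

Audio total: 224 + 232 = 456 kbps = 0.456 Mbps.
documentary: 8.556 Mbps × 5160 s = 44149.0 Mb
screen recording: 5.546 Mbps × 1380 s = 7653.5 Mb
TV episode: 7.856 Mbps × 3240 s = 25453.4 Mb
Total: 77255.9 Mb = 9657.0 MB.
= 9.657 GB.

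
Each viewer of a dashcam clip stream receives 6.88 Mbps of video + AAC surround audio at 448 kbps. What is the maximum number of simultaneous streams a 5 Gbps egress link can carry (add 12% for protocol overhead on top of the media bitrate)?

Audio: 448 kbps = 0.448 Mbps.
Per-viewer media rate: 7.328 Mbps.
On the wire with 12% overhead: 8.207 Mbps.
5 Gbps = 5,000 Mbps; 5,000 / 8.207 = 609.21 → 609 viewers.

609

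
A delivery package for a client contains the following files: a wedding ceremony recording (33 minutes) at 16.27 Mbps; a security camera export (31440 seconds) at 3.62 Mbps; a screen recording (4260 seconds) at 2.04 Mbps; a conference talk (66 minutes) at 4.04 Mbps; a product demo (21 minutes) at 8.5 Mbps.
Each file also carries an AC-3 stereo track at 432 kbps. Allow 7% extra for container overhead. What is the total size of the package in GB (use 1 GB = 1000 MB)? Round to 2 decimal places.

Audio: 432 kbps = 0.432 Mbps.
wedding ceremony recording: 16.702 Mbps × 1980 s × 1.07 = 35384.9 Mb
security camera export: 4.052 Mbps × 31440 s × 1.07 = 136312.5 Mb
screen recording: 2.472 Mbps × 4260 s × 1.07 = 11267.9 Mb
conference talk: 4.472 Mbps × 3960 s × 1.07 = 18948.8 Mb
product demo: 8.932 Mbps × 1260 s × 1.07 = 12042.1 Mb
Total: 213956.1 Mb = 26744.5 MB.
= 26.74 GB.

26.74 GB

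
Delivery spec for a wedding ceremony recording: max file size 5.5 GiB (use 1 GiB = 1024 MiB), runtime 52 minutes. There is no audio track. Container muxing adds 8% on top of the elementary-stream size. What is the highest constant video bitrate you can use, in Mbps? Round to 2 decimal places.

Budget: 5.5 GiB = 47244.6 Mb.
Stream payload after overhead: 47244.6 / 1.08 = 43745.0 Mb.
52 min = 3120 s
Total bitrate budget: 43745.0 Mb / 3120 s = 14.021 Mbps.

14.02 Mbps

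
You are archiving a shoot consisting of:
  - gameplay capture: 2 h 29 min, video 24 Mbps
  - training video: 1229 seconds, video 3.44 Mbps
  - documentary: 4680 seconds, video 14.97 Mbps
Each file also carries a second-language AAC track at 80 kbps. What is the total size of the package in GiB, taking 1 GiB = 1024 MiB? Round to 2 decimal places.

Audio: 80 kbps = 0.080 Mbps.
gameplay capture: 24.080 Mbps × 8940 s = 215275.2 Mb
training video: 3.520 Mbps × 1229 s = 4326.1 Mb
documentary: 15.050 Mbps × 4680 s = 70434.0 Mb
Total: 290035.3 Mb = 36254.4 MB.
= 33.76 GiB.

33.76 GiB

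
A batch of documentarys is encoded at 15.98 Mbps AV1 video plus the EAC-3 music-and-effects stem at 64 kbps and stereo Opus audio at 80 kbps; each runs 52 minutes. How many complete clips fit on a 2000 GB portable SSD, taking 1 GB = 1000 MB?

52 min = 3120 s
Audio total: 64 + 80 = 144 kbps = 0.144 Mbps.
Total bitrate: 16.124 Mbps.
Per item: 16.124 Mbps × 3120 s = 50,307 Mb = 6,288 MB.
Capacity: 2000 GB = 16,000,000 Mb; 318.05 items → 318 complete.

318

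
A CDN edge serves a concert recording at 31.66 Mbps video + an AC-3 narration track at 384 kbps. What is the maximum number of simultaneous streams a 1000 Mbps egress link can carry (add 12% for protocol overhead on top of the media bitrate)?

27

Audio: 384 kbps = 0.384 Mbps.
Per-viewer media rate: 32.044 Mbps.
On the wire with 12% overhead: 35.889 Mbps.
1000 Mbps = 1,000 Mbps; 1,000 / 35.889 = 27.86 → 27 viewers.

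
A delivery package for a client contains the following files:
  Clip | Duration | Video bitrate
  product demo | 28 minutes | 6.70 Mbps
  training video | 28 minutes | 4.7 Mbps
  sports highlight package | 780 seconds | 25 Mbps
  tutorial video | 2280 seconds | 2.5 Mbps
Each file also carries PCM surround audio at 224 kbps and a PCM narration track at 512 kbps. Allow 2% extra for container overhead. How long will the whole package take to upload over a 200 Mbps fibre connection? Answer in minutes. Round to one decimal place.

Audio total: 224 + 512 = 736 kbps = 0.736 Mbps.
product demo: 7.436 Mbps × 1680 s × 1.02 = 12742.3 Mb
training video: 5.436 Mbps × 1680 s × 1.02 = 9315.1 Mb
sports highlight package: 25.736 Mbps × 780 s × 1.02 = 20475.6 Mb
tutorial video: 3.236 Mbps × 2280 s × 1.02 = 7525.6 Mb
Total: 50058.7 Mb = 6257.3 MB.
At 200 Mbps: 50058.7 / 200 = 250 s ≈ 4.17 minutes.

4.2 minutes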